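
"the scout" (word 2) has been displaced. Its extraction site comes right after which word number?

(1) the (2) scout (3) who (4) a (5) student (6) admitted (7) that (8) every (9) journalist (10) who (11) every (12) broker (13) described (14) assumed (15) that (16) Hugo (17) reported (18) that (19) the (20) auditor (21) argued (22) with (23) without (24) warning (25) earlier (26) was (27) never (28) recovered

22

The displaced element is "the scout" (word 2).
It is linked across 3 clause boundaries (that → that → that).
It functions as the object of the preposition "with" of "argued", so the gap sits immediately after word 22 ("with").
Base order: A student admitted that every journalist who every broker described assumed that Hugo reported that the auditor argued with the scout without warning earlier.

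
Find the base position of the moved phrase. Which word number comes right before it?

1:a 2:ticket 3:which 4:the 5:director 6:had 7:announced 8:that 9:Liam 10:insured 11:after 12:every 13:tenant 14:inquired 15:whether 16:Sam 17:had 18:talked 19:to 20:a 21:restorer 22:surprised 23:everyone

The displaced element is "a ticket" (word 2).
It is linked across 1 clause boundary (that).
It functions as the direct object of "insured", so the gap sits immediately after word 10 ("insured").
Base order: The director had announced that Liam insured a ticket after every tenant inquired whether Sam had talked to a restorer.

10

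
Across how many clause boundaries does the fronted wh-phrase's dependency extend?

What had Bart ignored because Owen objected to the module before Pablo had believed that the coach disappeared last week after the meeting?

"what" originates inside the matrix clause — no clause boundary is crossed.

0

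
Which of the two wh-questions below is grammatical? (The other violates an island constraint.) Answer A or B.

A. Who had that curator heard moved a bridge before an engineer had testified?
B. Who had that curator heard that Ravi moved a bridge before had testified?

A

In B, the wh-phrase is extracted from inside an adjunct island (introduced by "before"), which blocks movement.
In A, the extraction path crosses only that-complement boundaries, which are transparent.
So A is grammatical.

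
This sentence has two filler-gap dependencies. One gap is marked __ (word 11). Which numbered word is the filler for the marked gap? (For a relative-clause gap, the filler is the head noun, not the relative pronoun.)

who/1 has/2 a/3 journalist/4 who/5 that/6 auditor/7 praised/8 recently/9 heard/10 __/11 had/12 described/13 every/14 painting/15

1

The marked gap is the subject of "described".
Its filler is the fronted wh-phrase "who", at word 1.
(The other dependency links word 4 to a gap after word 8.)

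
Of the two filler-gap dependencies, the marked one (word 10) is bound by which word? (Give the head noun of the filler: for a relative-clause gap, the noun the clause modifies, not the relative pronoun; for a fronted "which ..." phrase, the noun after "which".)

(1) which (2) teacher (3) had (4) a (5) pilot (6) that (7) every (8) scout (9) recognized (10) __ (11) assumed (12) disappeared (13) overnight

The marked gap is inside the relative clause, the direct object of "recognized".
Its filler is the head noun "pilot" (via "that"), at word 5.
(The other dependency links word 2 to a gap after word 11.)

5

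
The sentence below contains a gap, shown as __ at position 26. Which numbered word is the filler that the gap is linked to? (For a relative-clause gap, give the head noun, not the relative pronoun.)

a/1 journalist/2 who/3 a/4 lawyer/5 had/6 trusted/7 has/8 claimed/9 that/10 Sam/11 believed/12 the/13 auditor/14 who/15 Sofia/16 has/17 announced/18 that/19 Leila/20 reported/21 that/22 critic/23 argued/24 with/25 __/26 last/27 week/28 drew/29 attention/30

The gap at 26 is the prepositional object of "argued", inside a relative clause.
The relative pronoun is "who" (word 15); it is bound by the head noun immediately before it.
Its filler is the head noun "auditor", at word 14.

14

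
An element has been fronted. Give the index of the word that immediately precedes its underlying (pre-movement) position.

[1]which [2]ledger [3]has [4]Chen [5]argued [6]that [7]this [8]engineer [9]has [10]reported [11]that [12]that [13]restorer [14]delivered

The displaced element is "which ledger" (word 2).
It is linked across 2 clause boundaries (that → that).
It functions as the direct object of "delivered", so the gap sits immediately after word 14 ("delivered").
Base order: Chen has argued that this engineer has reported that that restorer delivered which ledger.

14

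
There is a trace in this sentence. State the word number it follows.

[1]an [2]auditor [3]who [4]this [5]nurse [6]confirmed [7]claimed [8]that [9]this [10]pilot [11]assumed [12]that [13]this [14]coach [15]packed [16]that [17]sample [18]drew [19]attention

The displaced element is "an auditor" (word 2).
It is linked across 1 clause boundary (Ø).
It functions as the subject of "claimed", so the gap sits immediately after word 6 ("confirmed").
Base order: This nurse confirmed that an auditor claimed that this pilot assumed that this coach packed that sample.

6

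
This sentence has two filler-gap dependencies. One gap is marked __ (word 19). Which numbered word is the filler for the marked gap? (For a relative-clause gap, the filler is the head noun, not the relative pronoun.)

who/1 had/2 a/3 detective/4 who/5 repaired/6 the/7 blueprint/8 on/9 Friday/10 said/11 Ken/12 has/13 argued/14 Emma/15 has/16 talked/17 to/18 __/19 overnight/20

1

The marked gap is the object of the preposition "to" of "talked".
Its filler is the fronted wh-phrase "who", at word 1.
(The other dependency links word 4 to a gap after word 5.)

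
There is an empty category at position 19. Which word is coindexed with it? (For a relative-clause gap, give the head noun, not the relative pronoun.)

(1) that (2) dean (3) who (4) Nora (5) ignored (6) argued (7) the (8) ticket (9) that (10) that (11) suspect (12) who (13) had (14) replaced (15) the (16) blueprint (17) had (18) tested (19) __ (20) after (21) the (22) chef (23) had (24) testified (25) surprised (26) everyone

8

The gap at 19 is the object of "tested", inside a relative clause.
The relative pronoun is "that" (word 9); it is bound by the head noun immediately before it.
Its filler is the head noun "ticket", at word 8.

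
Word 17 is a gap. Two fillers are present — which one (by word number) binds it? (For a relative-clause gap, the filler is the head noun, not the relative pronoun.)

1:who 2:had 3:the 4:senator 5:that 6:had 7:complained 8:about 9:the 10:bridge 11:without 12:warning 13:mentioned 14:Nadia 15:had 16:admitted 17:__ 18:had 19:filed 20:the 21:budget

The marked gap is the subject of "filed".
Its filler is the fronted wh-phrase "who", at word 1.
(The other dependency links word 4 to a gap after word 5.)

1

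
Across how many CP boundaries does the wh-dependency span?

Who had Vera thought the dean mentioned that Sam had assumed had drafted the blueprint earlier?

"who" is extracted from the subject of "drafted".
Boundaries crossed, outermost first: [Ø], [that], [Ø] — 3 in total.

3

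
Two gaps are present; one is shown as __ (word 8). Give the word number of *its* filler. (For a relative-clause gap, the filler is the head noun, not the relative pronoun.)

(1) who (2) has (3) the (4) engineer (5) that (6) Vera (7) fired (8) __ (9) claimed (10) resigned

4

The marked gap is inside the relative clause, the direct object of "fired".
Its filler is the head noun "engineer" (via "that"), at word 4.
(The other dependency links word 1 to a gap after word 9.)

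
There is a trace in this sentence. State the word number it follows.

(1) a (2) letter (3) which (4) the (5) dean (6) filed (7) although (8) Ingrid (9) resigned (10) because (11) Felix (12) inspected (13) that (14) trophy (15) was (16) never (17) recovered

The displaced element is "a letter" (word 2).
It functions as the direct object of "filed", so the gap sits immediately after word 6 ("filed").
Base order: The dean filed a letter although Ingrid resigned because Felix inspected that trophy.

6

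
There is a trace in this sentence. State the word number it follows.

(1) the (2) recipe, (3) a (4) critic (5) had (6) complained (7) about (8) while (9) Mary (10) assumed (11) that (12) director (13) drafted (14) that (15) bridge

The displaced element is "the recipe" (word 2).
It functions as the object of the preposition "about" of "complained", so the gap sits immediately after word 7 ("about").
Base order: A critic had complained about the recipe while Mary assumed that director drafted that bridge.

7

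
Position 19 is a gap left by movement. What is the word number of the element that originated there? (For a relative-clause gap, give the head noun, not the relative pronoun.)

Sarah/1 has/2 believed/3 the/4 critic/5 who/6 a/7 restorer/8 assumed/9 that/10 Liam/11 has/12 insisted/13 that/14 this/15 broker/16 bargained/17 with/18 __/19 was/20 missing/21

The gap at 19 is the prepositional object of "bargained", inside a relative clause.
The relative pronoun is "who" (word 6); it is bound by the head noun immediately before it.
Its filler is the head noun "critic", at word 5.

5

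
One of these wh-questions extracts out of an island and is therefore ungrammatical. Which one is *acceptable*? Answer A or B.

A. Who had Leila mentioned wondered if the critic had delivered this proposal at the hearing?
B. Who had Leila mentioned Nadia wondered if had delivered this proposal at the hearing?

A

In B, the wh-phrase is extracted from inside a wh-island (introduced by "if"), which blocks movement.
In A, the extraction path crosses only that-complement boundaries, which are transparent.
So A is grammatical.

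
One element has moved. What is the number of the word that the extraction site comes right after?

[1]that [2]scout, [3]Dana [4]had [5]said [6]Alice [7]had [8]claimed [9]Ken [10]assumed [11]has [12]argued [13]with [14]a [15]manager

The displaced element is "that scout" (word 2).
It is linked across 3 clause boundaries (Ø → Ø → Ø).
It functions as the subject of "argued", so the gap sits immediately after word 10 ("assumed").
Base order: Dana had said Alice had claimed Ken assumed that scout has argued with a manager.

10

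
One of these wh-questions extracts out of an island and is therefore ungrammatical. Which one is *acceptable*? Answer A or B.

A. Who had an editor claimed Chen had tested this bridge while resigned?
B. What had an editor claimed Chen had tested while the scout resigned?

In A, the wh-phrase is extracted from inside an adjunct island (introduced by "while"), which blocks movement.
In B, the extraction path crosses only that-complement boundaries, which are transparent.
So B is grammatical.

B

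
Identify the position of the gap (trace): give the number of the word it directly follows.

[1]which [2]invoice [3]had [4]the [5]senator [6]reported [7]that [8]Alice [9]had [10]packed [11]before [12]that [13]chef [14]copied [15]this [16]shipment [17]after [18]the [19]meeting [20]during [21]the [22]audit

10

The displaced element is "which invoice" (word 2).
It is linked across 1 clause boundary (that).
It functions as the direct object of "packed", so the gap sits immediately after word 10 ("packed").
Base order: The senator had reported that Alice had packed which invoice before that chef copied this shipment after the meeting during the audit.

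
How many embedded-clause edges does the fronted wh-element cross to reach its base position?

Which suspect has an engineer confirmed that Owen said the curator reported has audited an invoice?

3

"which suspect" is extracted from the subject of "audited".
Boundaries crossed, outermost first: [that], [Ø], [Ø] — 3 in total.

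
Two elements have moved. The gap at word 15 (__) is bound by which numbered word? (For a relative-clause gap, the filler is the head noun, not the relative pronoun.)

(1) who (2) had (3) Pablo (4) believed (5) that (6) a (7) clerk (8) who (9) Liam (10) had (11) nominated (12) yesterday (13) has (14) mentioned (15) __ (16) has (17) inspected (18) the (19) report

The marked gap is the subject of "inspected".
Its filler is the fronted wh-phrase "who", at word 1.
(The other dependency links word 7 to a gap after word 11.)

1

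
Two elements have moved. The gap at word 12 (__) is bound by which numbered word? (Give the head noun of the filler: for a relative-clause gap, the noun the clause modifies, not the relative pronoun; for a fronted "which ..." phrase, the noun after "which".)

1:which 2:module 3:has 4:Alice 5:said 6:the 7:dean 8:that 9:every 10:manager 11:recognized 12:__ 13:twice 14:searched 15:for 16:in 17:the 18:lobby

7

The marked gap is inside the relative clause, the direct object of "recognized".
Its filler is the head noun "dean" (via "that"), at word 7.
(The other dependency links word 2 to a gap after word 15.)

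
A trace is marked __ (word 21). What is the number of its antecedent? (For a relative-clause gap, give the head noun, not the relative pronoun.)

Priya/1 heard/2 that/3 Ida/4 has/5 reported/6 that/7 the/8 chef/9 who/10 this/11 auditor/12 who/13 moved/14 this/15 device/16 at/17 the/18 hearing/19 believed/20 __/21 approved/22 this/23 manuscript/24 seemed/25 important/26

The gap at 21 is the subject of "approved", inside a relative clause.
The relative pronoun is "who" (word 10); it is bound by the head noun immediately before it.
Its filler is the head noun "chef", at word 9.

9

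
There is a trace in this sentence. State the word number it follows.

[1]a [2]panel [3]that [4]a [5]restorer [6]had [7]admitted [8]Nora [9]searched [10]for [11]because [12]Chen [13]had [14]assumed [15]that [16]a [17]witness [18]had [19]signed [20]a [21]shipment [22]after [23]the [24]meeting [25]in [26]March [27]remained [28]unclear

10

The displaced element is "a panel" (word 2).
It is linked across 1 clause boundary (Ø).
It functions as the object of the preposition "for" of "searched", so the gap sits immediately after word 10 ("for").
Base order: A restorer had admitted Nora searched for a panel because Chen had assumed that a witness had signed a shipment after the meeting in March.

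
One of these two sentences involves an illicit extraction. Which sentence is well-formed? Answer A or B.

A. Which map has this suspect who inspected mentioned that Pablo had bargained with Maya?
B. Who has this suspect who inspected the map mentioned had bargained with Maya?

In A, the wh-phrase is extracted from inside a complex-NP island (relative clause) (introduced by "who"), which blocks movement.
In B, the extraction path crosses only that-complement boundaries, which are transparent.
So B is grammatical.

B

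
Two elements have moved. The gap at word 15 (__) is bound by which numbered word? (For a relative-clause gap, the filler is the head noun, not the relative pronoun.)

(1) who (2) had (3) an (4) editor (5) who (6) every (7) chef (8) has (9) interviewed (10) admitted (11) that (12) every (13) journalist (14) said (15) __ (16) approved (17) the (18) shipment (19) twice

The marked gap is the subject of "approved".
Its filler is the fronted wh-phrase "who", at word 1.
(The other dependency links word 4 to a gap after word 9.)

1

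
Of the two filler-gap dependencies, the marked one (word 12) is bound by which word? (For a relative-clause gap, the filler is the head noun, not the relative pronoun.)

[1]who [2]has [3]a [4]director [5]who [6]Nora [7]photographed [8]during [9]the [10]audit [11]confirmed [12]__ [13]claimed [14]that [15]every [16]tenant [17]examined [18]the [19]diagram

1

The marked gap is the subject of "claimed".
Its filler is the fronted wh-phrase "who", at word 1.
(The other dependency links word 4 to a gap after word 7.)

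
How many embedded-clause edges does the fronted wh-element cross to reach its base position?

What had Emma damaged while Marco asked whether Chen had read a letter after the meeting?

"what" originates inside the matrix clause — no clause boundary is crossed.

0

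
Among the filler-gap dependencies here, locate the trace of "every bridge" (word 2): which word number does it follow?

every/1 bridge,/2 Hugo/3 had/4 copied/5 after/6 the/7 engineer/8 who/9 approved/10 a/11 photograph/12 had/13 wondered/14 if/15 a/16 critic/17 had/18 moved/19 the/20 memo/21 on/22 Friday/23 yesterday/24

5

The displaced element is "every bridge" (word 2).
It functions as the direct object of "copied", so the gap sits immediately after word 5 ("copied").
Base order: Hugo had copied every bridge after the engineer who approved a photograph had wondered if a critic had moved the memo on Friday yesterday.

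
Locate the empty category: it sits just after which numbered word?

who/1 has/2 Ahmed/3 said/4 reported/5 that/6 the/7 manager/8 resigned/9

4

The displaced element is "who" (word 1).
It is linked across 1 clause boundary (Ø).
It functions as the subject of "reported", so the gap sits immediately after word 4 ("said").
Base order: Ahmed has said who reported that the manager resigned.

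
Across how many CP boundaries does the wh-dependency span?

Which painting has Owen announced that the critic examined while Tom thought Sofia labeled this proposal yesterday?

1

"which painting" is extracted from the object of "examined".
Boundaries crossed, outermost first: [that] — 1 in total.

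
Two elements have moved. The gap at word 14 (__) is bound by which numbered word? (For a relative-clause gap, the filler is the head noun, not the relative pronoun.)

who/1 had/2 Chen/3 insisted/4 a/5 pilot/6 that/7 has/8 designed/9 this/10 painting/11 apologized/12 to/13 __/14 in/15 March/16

1

The marked gap is the object of the preposition "to" of "apologized".
Its filler is the fronted wh-phrase "who", at word 1.
(The other dependency links word 6 to a gap after word 7.)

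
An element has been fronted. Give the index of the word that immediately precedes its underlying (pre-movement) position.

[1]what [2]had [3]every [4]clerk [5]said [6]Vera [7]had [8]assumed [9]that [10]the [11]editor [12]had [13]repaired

13

The displaced element is "what" (word 1).
It is linked across 2 clause boundaries (Ø → that).
It functions as the direct object of "repaired", so the gap sits immediately after word 13 ("repaired").
Base order: Every clerk had said Vera had assumed that the editor had repaired what.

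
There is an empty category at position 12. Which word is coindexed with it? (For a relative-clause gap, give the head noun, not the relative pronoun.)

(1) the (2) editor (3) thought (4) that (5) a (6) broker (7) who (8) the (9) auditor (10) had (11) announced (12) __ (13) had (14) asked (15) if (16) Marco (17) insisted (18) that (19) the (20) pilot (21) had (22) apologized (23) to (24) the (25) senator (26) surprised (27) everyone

The gap at 12 is the subject of "asked", inside a relative clause.
The relative pronoun is "who" (word 7); it is bound by the head noun immediately before it.
Its filler is the head noun "broker", at word 6.

6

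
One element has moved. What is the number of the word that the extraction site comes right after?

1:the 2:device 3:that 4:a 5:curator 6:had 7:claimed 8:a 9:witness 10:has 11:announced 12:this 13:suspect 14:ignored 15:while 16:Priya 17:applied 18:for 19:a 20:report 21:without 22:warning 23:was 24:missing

14

The displaced element is "the device" (word 2).
It is linked across 2 clause boundaries (Ø → Ø).
It functions as the direct object of "ignored", so the gap sits immediately after word 14 ("ignored").
Base order: A curator had claimed a witness has announced this suspect ignored the device while Priya applied for a report without warning.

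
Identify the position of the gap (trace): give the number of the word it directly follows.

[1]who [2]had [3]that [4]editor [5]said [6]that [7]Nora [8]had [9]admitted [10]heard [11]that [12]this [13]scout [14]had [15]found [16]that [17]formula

The displaced element is "who" (word 1).
It is linked across 2 clause boundaries (that → Ø).
It functions as the subject of "heard", so the gap sits immediately after word 9 ("admitted").
Base order: That editor had said that Nora had admitted who heard that this scout had found that formula.

9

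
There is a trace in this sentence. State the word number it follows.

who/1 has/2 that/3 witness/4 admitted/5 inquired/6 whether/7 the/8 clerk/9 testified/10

5

The displaced element is "who" (word 1).
It is linked across 1 clause boundary (Ø).
It functions as the subject of "inquired", so the gap sits immediately after word 5 ("admitted").
Base order: That witness has admitted that who inquired whether the clerk testified.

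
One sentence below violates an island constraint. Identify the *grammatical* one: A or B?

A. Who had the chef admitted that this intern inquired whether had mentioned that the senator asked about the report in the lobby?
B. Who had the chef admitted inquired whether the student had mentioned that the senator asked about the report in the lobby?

In A, the wh-phrase is extracted from inside a wh-island (introduced by "whether"), which blocks movement.
In B, the extraction path crosses only that-complement boundaries, which are transparent.
So B is grammatical.

B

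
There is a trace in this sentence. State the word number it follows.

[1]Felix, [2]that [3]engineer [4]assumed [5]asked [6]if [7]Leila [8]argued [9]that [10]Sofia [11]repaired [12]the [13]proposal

The displaced element is "Felix" (word 1).
It is linked across 1 clause boundary (Ø).
It functions as the subject of "asked", so the gap sits immediately after word 4 ("assumed").
Base order: That engineer assumed that Felix asked if Leila argued that Sofia repaired the proposal.

4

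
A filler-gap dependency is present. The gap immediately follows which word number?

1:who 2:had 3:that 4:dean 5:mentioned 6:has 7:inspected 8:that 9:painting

5

The displaced element is "who" (word 1).
It is linked across 1 clause boundary (Ø).
It functions as the subject of "inspected", so the gap sits immediately after word 5 ("mentioned").
Base order: That dean had mentioned that who has inspected that painting.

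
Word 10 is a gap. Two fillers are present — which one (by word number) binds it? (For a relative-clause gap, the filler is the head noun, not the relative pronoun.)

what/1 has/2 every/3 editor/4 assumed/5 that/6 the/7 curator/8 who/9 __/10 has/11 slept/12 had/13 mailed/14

8

The marked gap is inside the relative clause, the subject of "slept".
Its filler is the head noun "curator" (via "who"), at word 8.
(The other dependency links word 1 to a gap after word 14.)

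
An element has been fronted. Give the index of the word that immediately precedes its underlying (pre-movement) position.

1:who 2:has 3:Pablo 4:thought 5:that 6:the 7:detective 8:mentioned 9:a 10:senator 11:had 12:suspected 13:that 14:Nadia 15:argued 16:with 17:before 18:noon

16

The displaced element is "who" (word 1).
It is linked across 3 clause boundaries (that → Ø → that).
It functions as the object of the preposition "with" of "argued", so the gap sits immediately after word 16 ("with").
Base order: Pablo has thought that the detective mentioned a senator had suspected that Nadia argued with who before noon.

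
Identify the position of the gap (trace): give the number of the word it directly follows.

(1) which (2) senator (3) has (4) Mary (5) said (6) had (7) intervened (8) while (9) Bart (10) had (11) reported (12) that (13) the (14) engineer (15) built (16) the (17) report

5

The displaced element is "which senator" (word 2).
It is linked across 1 clause boundary (Ø).
It functions as the subject of "intervened", so the gap sits immediately after word 5 ("said").
Base order: Mary has said that which senator had intervened while Bart had reported that the engineer built the report.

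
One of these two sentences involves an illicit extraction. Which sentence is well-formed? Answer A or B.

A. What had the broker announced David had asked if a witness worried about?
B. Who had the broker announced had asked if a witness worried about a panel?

In A, the wh-phrase is extracted from inside a wh-island (introduced by "if"), which blocks movement.
In B, the extraction path crosses only that-complement boundaries, which are transparent.
So B is grammatical.

B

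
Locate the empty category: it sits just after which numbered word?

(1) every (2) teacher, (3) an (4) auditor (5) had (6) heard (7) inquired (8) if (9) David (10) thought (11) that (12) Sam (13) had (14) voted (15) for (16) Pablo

The displaced element is "every teacher" (word 2).
It is linked across 1 clause boundary (Ø).
It functions as the subject of "inquired", so the gap sits immediately after word 6 ("heard").
Base order: An auditor had heard that every teacher inquired if David thought that Sam had voted for Pablo.

6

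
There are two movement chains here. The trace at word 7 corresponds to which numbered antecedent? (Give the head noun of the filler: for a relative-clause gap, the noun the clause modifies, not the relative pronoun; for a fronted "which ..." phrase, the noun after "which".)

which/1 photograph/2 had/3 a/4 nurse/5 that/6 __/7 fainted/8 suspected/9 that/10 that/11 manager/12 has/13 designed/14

5

The marked gap is inside the relative clause, the subject of "fainted".
Its filler is the head noun "nurse" (via "that"), at word 5.
(The other dependency links word 2 to a gap after word 14.)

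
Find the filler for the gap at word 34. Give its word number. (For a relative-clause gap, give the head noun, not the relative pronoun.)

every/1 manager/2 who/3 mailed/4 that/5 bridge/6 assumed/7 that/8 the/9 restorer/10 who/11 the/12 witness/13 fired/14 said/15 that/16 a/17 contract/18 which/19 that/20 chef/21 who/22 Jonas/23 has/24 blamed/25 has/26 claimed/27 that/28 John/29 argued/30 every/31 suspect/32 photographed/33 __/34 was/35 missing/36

The gap at 34 is the object of "photographed", inside a relative clause.
The relative pronoun is "which" (word 19); it is bound by the head noun immediately before it.
Its filler is the head noun "contract", at word 18.

18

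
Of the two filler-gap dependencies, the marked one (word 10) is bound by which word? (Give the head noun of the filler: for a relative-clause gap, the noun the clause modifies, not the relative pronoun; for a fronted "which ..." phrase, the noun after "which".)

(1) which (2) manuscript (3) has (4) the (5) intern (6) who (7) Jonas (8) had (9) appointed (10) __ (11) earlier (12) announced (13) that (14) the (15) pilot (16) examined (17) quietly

5

The marked gap is inside the relative clause, the direct object of "appointed".
Its filler is the head noun "intern" (via "who"), at word 5.
(The other dependency links word 2 to a gap after word 16.)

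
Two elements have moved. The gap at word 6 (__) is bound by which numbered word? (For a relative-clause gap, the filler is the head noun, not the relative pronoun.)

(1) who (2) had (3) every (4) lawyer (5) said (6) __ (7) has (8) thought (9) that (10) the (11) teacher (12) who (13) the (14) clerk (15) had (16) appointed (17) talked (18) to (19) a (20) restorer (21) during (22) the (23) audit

1

The marked gap is the subject of "thought".
Its filler is the fronted wh-phrase "who", at word 1.
(The other dependency links word 11 to a gap after word 16.)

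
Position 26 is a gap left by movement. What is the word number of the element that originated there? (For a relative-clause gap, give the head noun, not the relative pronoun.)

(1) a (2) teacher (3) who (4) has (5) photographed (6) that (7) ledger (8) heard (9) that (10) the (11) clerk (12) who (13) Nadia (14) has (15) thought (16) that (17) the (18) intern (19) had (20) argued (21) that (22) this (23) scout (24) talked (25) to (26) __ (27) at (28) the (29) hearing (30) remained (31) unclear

11

The gap at 26 is the prepositional object of "talked", inside a relative clause.
The relative pronoun is "who" (word 12); it is bound by the head noun immediately before it.
Its filler is the head noun "clerk", at word 11.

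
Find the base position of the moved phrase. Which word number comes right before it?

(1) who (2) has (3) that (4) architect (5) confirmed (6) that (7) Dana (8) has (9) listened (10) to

The displaced element is "who" (word 1).
It is linked across 1 clause boundary (that).
It functions as the object of the preposition "to" of "listened", so the gap sits immediately after word 10 ("to").
Base order: That architect has confirmed that Dana has listened to who.

10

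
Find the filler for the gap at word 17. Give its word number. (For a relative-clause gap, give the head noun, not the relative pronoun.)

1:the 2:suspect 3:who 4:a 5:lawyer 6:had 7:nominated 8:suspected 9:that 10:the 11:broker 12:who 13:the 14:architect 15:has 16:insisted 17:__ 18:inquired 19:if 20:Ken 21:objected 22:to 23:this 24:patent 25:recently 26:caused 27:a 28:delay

The gap at 17 is the subject of "inquired", inside a relative clause.
The relative pronoun is "who" (word 12); it is bound by the head noun immediately before it.
Its filler is the head noun "broker", at word 11.

11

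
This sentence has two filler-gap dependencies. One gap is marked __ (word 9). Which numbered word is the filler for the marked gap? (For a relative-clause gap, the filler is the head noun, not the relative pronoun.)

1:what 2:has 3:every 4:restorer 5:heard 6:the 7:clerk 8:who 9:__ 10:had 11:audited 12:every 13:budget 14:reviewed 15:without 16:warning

7

The marked gap is inside the relative clause, the subject of "audited".
Its filler is the head noun "clerk" (via "who"), at word 7.
(The other dependency links word 1 to a gap after word 14.)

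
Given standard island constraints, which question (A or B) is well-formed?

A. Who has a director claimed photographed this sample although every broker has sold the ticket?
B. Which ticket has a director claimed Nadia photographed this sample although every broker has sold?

In B, the wh-phrase is extracted from inside an adjunct island (introduced by "although"), which blocks movement.
In A, the extraction path crosses only that-complement boundaries, which are transparent.
So A is grammatical.

A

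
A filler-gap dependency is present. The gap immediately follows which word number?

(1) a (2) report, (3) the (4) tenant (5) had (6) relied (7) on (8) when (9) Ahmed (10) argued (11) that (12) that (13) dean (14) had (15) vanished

The displaced element is "a report" (word 2).
It functions as the object of the preposition "on" of "relied", so the gap sits immediately after word 7 ("on").
Base order: The tenant had relied on a report when Ahmed argued that that dean had vanished.

7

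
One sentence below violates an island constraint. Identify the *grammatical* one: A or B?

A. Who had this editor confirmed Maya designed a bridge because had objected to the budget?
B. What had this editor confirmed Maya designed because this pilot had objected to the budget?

In A, the wh-phrase is extracted from inside an adjunct island (introduced by "because"), which blocks movement.
In B, the extraction path crosses only that-complement boundaries, which are transparent.
So B is grammatical.

B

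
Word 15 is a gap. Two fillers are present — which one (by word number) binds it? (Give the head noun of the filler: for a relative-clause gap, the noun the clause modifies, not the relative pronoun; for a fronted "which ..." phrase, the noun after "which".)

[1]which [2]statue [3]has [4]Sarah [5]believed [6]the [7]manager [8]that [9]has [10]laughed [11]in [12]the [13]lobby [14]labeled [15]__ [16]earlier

The marked gap is the direct object of "labeled".
Its filler is the fronted wh-phrase "which statue", at word 2.
(The other dependency links word 7 to a gap after word 8.)

2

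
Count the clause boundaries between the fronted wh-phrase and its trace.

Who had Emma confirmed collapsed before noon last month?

1

"who" is extracted from the subject of "collapsed".
Boundaries crossed, outermost first: [Ø] — 1 in total.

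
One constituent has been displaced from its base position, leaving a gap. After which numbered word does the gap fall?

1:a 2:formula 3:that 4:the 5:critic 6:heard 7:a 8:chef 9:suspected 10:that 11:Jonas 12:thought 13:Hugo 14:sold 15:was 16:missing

The displaced element is "a formula" (word 2).
It is linked across 3 clause boundaries (Ø → that → Ø).
It functions as the direct object of "sold", so the gap sits immediately after word 14 ("sold").
Base order: The critic heard a chef suspected that Jonas thought Hugo sold a formula.

14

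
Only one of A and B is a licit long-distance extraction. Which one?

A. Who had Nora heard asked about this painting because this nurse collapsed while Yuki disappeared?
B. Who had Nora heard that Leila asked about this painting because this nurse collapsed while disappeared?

In B, the wh-phrase is extracted from inside an adjunct island (introduced by "because"), which blocks movement.
In A, the extraction path crosses only that-complement boundaries, which are transparent.
So A is grammatical.

A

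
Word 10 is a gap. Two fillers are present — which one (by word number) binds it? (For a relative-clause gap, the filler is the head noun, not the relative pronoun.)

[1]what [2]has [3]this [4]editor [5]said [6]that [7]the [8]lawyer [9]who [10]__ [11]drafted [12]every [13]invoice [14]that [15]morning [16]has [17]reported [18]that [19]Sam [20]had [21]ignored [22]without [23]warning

The marked gap is inside the relative clause, the subject of "drafted".
Its filler is the head noun "lawyer" (via "who"), at word 8.
(The other dependency links word 1 to a gap after word 21.)

8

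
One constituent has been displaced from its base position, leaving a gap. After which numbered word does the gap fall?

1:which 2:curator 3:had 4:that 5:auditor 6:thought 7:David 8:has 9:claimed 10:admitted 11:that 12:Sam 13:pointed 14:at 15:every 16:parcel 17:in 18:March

9

The displaced element is "which curator" (word 2).
It is linked across 2 clause boundaries (Ø → Ø).
It functions as the subject of "admitted", so the gap sits immediately after word 9 ("claimed").
Base order: That auditor had thought David has claimed that which curator admitted that Sam pointed at every parcel in March.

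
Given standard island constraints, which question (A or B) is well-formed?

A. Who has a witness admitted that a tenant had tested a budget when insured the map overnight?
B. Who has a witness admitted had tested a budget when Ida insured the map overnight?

B

In A, the wh-phrase is extracted from inside an adjunct island (introduced by "when"), which blocks movement.
In B, the extraction path crosses only that-complement boundaries, which are transparent.
So B is grammatical.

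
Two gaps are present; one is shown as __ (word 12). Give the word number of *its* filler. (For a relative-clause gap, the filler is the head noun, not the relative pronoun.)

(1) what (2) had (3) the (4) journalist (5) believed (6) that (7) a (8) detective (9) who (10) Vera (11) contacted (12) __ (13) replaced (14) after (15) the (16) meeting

The marked gap is inside the relative clause, the direct object of "contacted".
Its filler is the head noun "detective" (via "who"), at word 8.
(The other dependency links word 1 to a gap after word 13.)

8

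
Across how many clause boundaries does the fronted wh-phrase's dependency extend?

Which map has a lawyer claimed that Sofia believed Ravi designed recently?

2

"which map" is extracted from the object of "designed".
Boundaries crossed, outermost first: [that], [Ø] — 2 in total.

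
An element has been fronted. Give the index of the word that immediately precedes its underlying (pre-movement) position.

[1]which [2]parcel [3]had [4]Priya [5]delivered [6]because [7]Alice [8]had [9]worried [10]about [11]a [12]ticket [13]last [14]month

The displaced element is "which parcel" (word 2).
It functions as the direct object of "delivered", so the gap sits immediately after word 5 ("delivered").
Base order: Priya had delivered which parcel because Alice had worried about a ticket last month.

5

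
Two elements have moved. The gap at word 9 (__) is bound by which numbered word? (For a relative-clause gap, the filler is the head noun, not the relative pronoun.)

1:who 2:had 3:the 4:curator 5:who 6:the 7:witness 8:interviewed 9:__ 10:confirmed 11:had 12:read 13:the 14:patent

4

The marked gap is inside the relative clause, the direct object of "interviewed".
Its filler is the head noun "curator" (via "who"), at word 4.
(The other dependency links word 1 to a gap after word 10.)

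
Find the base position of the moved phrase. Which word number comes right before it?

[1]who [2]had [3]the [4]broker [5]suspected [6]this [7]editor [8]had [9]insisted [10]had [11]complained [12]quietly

9

The displaced element is "who" (word 1).
It is linked across 2 clause boundaries (Ø → Ø).
It functions as the subject of "complained", so the gap sits immediately after word 9 ("insisted").
Base order: The broker had suspected this editor had insisted that who had complained quietly.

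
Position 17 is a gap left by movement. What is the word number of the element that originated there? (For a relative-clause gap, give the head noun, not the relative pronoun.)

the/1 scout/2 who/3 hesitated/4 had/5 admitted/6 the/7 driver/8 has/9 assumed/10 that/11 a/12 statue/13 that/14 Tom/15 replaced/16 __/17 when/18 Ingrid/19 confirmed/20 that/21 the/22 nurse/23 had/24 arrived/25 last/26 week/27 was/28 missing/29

The gap at 17 is the object of "replaced", inside a relative clause.
The relative pronoun is "that" (word 14); it is bound by the head noun immediately before it.
Its filler is the head noun "statue", at word 13.

13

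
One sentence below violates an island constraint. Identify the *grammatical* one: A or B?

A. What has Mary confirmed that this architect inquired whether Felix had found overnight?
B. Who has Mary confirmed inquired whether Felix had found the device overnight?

B

In A, the wh-phrase is extracted from inside a wh-island (introduced by "whether"), which blocks movement.
In B, the extraction path crosses only that-complement boundaries, which are transparent.
So B is grammatical.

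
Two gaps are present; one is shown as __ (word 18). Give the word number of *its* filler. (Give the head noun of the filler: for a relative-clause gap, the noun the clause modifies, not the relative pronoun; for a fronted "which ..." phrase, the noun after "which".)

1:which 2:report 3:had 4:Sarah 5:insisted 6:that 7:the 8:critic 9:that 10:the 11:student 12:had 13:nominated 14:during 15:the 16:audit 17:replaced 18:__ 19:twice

The marked gap is the direct object of "replaced".
Its filler is the fronted wh-phrase "which report", at word 2.
(The other dependency links word 8 to a gap after word 13.)

2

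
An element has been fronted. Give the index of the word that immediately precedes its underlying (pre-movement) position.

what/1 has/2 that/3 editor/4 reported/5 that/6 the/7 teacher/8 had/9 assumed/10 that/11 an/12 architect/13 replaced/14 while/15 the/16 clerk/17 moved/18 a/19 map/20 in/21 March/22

The displaced element is "what" (word 1).
It is linked across 2 clause boundaries (that → that).
It functions as the direct object of "replaced", so the gap sits immediately after word 14 ("replaced").
Base order: That editor has reported that the teacher had assumed that an architect replaced what while the clerk moved a map in March.

14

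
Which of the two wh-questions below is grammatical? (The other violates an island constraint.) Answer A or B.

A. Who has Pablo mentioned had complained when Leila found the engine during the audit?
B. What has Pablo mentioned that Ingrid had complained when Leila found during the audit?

A

In B, the wh-phrase is extracted from inside an adjunct island (introduced by "when"), which blocks movement.
In A, the extraction path crosses only that-complement boundaries, which are transparent.
So A is grammatical.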